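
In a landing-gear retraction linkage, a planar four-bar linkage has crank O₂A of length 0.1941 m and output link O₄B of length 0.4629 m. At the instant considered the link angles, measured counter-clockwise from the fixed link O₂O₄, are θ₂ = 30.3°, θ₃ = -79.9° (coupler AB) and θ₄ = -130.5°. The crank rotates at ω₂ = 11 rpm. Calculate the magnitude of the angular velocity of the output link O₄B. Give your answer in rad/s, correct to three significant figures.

0.587

ω₂ = 1.152 rad/s (from 11 rpm).
Differentiating the loop-closure r₂e^{iθ₂}+r₃e^{iθ₃}=r₁+r₄e^{iθ₄} gives r₂ω₂e^{iθ₂}+r₃ω₃e^{iθ₃}=r₄ω₄e^{iθ₄}.
Eliminating the other unknown: ω₄ = r₂ω₂ sin(θ₂−θ₃) / [r₄ sin(θ₄−θ₃)].
Numerator sine = +0.93849; denominator sine = -0.77273.
Result = 0.1941·1.152·(+0.93849) / (0.4629·(-0.77273)) = -0.58663 rad/s; magnitude 0.58663 rad/s.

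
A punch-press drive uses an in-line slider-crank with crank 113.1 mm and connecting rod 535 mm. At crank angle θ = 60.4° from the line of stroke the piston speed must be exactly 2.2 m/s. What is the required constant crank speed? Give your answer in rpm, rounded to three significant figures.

For an in-line slider-crank, |v_piston| = rω|sinθ|·[1 + r cosθ/√(L² − r² sin²θ)].
With r = 0.1131 m, L = 0.535 m, θ = 60.4°: the bracketed kinematic factor |dx/dθ| = 0.10879 m.
ω = v/|dx/dθ| = 2.2/0.10879 = 20.223 rad/s.
N = 60ω/(2π) = 193.12 rpm.

193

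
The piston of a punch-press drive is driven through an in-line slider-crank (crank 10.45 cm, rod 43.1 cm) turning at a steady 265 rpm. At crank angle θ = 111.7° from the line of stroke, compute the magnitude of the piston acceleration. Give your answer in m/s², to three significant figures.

44.2

ω = 2π·265/60 = 27.75 rad/s
x(θ) = r cosθ + √(L² − r² sin²θ); with ω constant, a = ω²·d²x/dθ².
d²x/dθ² = −r cosθ − r²(cos2θ)/√u − r⁴ sin²2θ/(4u^{3/2}),  u = L² − r² sin²θ = 0.176334 m².
Substituting r = 0.1045 m, L = 0.431 m, θ = 111.7°: d²x/dθ² = +0.057343 m.
a = ω²·d²x/dθ² = (27.75)²·(+0.057343) = +44.16 m/s²;  |a| = 44.16 m/s².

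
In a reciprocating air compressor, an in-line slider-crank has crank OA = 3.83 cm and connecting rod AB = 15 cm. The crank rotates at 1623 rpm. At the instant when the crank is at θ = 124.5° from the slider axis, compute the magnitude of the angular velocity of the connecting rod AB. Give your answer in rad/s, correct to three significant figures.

25.1

ω = 170 rad/s (converted from 1623 rpm).
The rod makes angle φ with the slider axis where L sinφ = r sinθ; differentiating, L cosφ·φ̇ = r ω cosθ.
L cosφ = √(L² − r² sin²θ) = 0.14664 m.
|ω_rod| = r ω |cosθ| / √(L² − r² sin²θ) = 0.0383·170·0.56641/0.14664 = 25.143 rad/s.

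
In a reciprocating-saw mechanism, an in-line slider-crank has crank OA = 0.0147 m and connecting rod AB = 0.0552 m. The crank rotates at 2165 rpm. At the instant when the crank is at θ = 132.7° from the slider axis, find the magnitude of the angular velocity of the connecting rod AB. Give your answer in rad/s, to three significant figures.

ω = 226.7 rad/s (converted from 2165 rpm).
The rod makes angle φ with the slider axis where L sinφ = r sinθ; differentiating, L cosφ·φ̇ = r ω cosθ.
L cosφ = √(L² − r² sin²θ) = 0.054133 m.
|ω_rod| = r ω |cosθ| / √(L² − r² sin²θ) = 0.0147·226.7·0.67816/0.054133 = 41.752 rad/s.

41.8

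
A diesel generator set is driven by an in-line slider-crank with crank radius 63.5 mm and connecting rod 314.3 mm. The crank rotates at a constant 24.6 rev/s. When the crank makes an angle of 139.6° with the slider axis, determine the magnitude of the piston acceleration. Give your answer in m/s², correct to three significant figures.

ω = 2π·24.6 = 154.6 rad/s
x(θ) = r cosθ + √(L² − r² sin²θ); with ω constant, a = ω²·d²x/dθ².
d²x/dθ² = −r cosθ − r²(cos2θ)/√u − r⁴ sin²2θ/(4u^{3/2}),  u = L² − r² sin²θ = 0.0970907 m².
Substituting r = 0.0635 m, L = 0.3143 m, θ = 139.6°: d²x/dθ² = +0.046158 m.
a = ω²·d²x/dθ² = (154.6)²·(+0.046158) = +1102.7 m/s²;  |a| = 1102.7 m/s².

1100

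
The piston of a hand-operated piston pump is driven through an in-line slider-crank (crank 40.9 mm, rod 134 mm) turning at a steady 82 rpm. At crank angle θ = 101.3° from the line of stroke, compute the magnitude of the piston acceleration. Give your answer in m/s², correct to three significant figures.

1.48

ω = 2π·82/60 = 8.587 rad/s
x(θ) = r cosθ + √(L² − r² sin²θ); with ω constant, a = ω²·d²x/dθ².
d²x/dθ² = −r cosθ − r²(cos2θ)/√u − r⁴ sin²2θ/(4u^{3/2}),  u = L² − r² sin²θ = 0.0163474 m².
Substituting r = 0.0409 m, L = 0.134 m, θ = 101.3°: d²x/dθ² = +0.020044 m.
a = ω²·d²x/dθ² = (8.587)²·(+0.020044) = +1.4779 m/s²;  |a| = 1.4779 m/s².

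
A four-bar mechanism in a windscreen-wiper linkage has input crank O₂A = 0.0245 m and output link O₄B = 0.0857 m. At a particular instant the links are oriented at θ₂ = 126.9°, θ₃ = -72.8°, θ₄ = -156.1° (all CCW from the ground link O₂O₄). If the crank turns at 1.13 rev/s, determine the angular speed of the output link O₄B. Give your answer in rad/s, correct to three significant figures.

0.689

ω₂ = 7.1 rad/s (from 1.13 rev/s).
Differentiating the loop-closure r₂e^{iθ₂}+r₃e^{iθ₃}=r₁+r₄e^{iθ₄} gives r₂ω₂e^{iθ₂}+r₃ω₃e^{iθ₃}=r₄ω₄e^{iθ₄}.
Eliminating the other unknown: ω₄ = r₂ω₂ sin(θ₂−θ₃) / [r₄ sin(θ₄−θ₃)].
Numerator sine = -0.33710; denominator sine = -0.99317.
Result = 0.0245·7.1·(-0.33710) / (0.0857·(-0.99317)) = +0.68893 rad/s; magnitude 0.68893 rad/s.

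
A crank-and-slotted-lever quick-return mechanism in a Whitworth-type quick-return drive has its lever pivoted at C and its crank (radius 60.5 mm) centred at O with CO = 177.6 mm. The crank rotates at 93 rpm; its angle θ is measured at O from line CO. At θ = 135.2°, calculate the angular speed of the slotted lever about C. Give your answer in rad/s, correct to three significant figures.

ω = 9.739 rad/s (from 93 rpm).
Crank pin A relative to C: A = (d + r cosθ, r sinθ); lever angle φ = atan2(r sinθ, d + r cosθ).
Differentiating tanφ: φ̇ = rω(d cosθ + r)/(d² + r² + 2dr cosθ).
d² + r² + 2dr cosθ = |CA|² = 0.0199536 m²;  d cosθ + r = -0.06552 m.
|ω_lever| = |0.0605·9.739·-0.06552| / 0.0199536 = 1.9347 rad/s.

1.93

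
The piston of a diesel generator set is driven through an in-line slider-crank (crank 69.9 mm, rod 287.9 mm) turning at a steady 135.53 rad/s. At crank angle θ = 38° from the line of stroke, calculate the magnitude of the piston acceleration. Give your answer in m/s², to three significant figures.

1090

ω = 135.5 rad/s
x(θ) = r cosθ + √(L² − r² sin²θ); with ω constant, a = ω²·d²x/dθ².
d²x/dθ² = −r cosθ − r²(cos2θ)/√u − r⁴ sin²2θ/(4u^{3/2}),  u = L² − r² sin²θ = 0.0810344 m².
Substituting r = 0.0699 m, L = 0.2879 m, θ = 38°: d²x/dθ² = -0.059478 m.
a = ω²·d²x/dθ² = (135.5)²·(-0.059478) = -1092.5 m/s²;  |a| = 1092.5 m/s².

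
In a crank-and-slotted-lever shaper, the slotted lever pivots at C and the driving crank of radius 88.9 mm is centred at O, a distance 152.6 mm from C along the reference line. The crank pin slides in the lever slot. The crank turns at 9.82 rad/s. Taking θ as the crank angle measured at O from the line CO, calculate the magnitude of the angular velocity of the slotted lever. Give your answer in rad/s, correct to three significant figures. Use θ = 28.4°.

ω = 9.82 rad/s
Crank pin A relative to C: A = (d + r cosθ, r sinθ); lever angle φ = atan2(r sinθ, d + r cosθ).
Differentiating tanφ: φ̇ = rω(d cosθ + r)/(d² + r² + 2dr cosθ).
d² + r² + 2dr cosθ = |CA|² = 0.0550568 m²;  d cosθ + r = +0.22313 m.
|ω_lever| = |0.0889·9.82·+0.22313| / 0.0550568 = 3.5381 rad/s.

3.54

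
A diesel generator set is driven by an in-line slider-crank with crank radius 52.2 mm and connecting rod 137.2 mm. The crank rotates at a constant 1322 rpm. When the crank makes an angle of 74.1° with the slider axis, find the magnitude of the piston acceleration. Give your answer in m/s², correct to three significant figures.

68.8

ω = 2π·1322/60 = 138.4 rad/s
x(θ) = r cosθ + √(L² − r² sin²θ); with ω constant, a = ω²·d²x/dθ².
d²x/dθ² = −r cosθ − r²(cos2θ)/√u − r⁴ sin²2θ/(4u^{3/2}),  u = L² − r² sin²θ = 0.0163035 m².
Substituting r = 0.0522 m, L = 0.1372 m, θ = 74.1°: d²x/dθ² = +0.0035887 m.
a = ω²·d²x/dθ² = (138.4)²·(+0.0035887) = +68.779 m/s²;  |a| = 68.779 m/s².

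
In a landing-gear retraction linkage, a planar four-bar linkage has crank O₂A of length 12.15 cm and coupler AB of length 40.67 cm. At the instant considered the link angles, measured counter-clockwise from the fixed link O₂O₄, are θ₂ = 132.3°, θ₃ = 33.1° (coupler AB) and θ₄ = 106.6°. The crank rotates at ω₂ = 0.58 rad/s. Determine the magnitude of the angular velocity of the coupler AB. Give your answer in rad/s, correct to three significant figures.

ω₂ = 0.58 rad/s
Differentiating the loop-closure r₂e^{iθ₂}+r₃e^{iθ₃}=r₁+r₄e^{iθ₄} gives r₂ω₂e^{iθ₂}+r₃ω₃e^{iθ₃}=r₄ω₄e^{iθ₄}.
Eliminating the other unknown: ω₃ = r₂ω₂ sin(θ₄−θ₂) / [r₃ sin(θ₃−θ₄)].
Numerator sine = -0.43366; denominator sine = -0.95882.
Result = 0.1215·0.58·(-0.43366) / (0.4067·(-0.95882)) = +0.078369 rad/s; magnitude 0.078369 rad/s.

0.0784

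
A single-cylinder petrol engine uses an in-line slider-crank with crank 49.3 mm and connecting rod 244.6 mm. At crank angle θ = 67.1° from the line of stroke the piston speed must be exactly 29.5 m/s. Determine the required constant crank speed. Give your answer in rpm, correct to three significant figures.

For an in-line slider-crank, |v_piston| = rω|sinθ|·[1 + r cosθ/√(L² − r² sin²θ)].
With r = 0.0493 m, L = 0.2446 m, θ = 67.1°: the bracketed kinematic factor |dx/dθ| = 0.049039 m.
ω = v/|dx/dθ| = 29.5/0.049039 = 601.56 rad/s.
N = 60ω/(2π) = 5744.5 rpm.

5740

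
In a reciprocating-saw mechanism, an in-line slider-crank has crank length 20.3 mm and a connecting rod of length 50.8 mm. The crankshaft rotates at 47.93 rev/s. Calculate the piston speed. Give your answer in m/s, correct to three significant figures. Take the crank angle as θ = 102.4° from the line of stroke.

ω = 2π·47.9 = 301.2 rad/s
For an in-line slider-crank, x = r cosθ + √(L² − r² sin²θ), so v = −rω sinθ·[1 + r cosθ/√(L² − r² sin²θ)].
With r = 0.0203 m, L = 0.0508 m, θ = 102.4°: √(L² − r² sin²θ) = 0.046771 m.
v = −0.0203·301.2·0.97667·[1 + 0.0203·-0.21474/0.046771] = -5.4143 m/s.
|v| = 5.4143 m/s.

5.41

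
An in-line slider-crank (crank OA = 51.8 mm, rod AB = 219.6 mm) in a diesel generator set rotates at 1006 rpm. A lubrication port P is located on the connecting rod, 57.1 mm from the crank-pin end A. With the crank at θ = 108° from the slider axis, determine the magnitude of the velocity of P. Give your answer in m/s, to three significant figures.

5.24

ω = 105.3 rad/s.  Crank-pin speed |V_A| = rω = 5.457 m/s, perpendicular to OA.
Rod angle: sinφ = −(r/L) sinθ ⇒ φ = -12.964°; ω_rod = −rω cosθ/√(L²−r²sin²θ) = +7.8799 rad/s.
V_P = V_A + ω_rod × AP, with AP = 0.0571 m along the rod.
Components: V_Px = −rω sinθ − a·ω_rod·sinφ = -5.089 m/s;  V_Py = rω cosθ + a·ω_rod·cosφ = -1.2478 m/s.
|V_P| = √(V_Px² + V_Py²) = 5.2398 m/s.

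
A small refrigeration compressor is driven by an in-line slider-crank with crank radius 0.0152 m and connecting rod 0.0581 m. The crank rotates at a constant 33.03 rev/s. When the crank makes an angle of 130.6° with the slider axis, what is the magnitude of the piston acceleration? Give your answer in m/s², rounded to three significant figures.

450

ω = 2π·33 = 207.5 rad/s
x(θ) = r cosθ + √(L² − r² sin²θ); with ω constant, a = ω²·d²x/dθ².
d²x/dθ² = −r cosθ − r²(cos2θ)/√u − r⁴ sin²2θ/(4u^{3/2}),  u = L² − r² sin²θ = 0.00324242 m².
Substituting r = 0.0152 m, L = 0.0581 m, θ = 130.6°: d²x/dθ² = +0.010442 m.
a = ω²·d²x/dθ² = (207.5)²·(+0.010442) = +449.74 m/s²;  |a| = 449.74 m/s².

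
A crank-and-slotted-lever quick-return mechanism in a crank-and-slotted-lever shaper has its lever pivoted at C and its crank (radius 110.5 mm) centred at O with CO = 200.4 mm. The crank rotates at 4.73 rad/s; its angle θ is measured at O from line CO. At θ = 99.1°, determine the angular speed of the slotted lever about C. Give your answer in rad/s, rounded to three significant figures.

ω = 4.73 rad/s
Crank pin A relative to C: A = (d + r cosθ, r sinθ); lever angle φ = atan2(r sinθ, d + r cosθ).
Differentiating tanφ: φ̇ = rω(d cosθ + r)/(d² + r² + 2dr cosθ).
d² + r² + 2dr cosθ = |CA|² = 0.0453658 m²;  d cosθ + r = +0.078805 m.
|ω_lever| = |0.1105·4.73·+0.078805| / 0.0453658 = 0.90792 rad/s.

0.908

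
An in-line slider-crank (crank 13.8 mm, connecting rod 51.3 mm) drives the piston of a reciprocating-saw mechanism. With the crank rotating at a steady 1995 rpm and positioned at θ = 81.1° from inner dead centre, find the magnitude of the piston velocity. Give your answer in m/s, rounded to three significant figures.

2.97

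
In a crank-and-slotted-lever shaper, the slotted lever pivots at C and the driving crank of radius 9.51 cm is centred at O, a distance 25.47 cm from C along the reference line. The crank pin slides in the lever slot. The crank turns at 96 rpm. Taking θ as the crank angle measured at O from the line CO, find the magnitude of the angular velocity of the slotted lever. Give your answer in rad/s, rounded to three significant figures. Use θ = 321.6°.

2.52

ω = 10.05 rad/s (from 96 rpm).
Crank pin A relative to C: A = (d + r cosθ, r sinθ); lever angle φ = atan2(r sinθ, d + r cosθ).
Differentiating tanφ: φ̇ = rω(d cosθ + r)/(d² + r² + 2dr cosθ).
d² + r² + 2dr cosθ = |CA|² = 0.111881 m²;  d cosθ + r = +0.29471 m.
|ω_lever| = |0.0951·10.05·+0.29471| / 0.111881 = 2.5183 rad/s.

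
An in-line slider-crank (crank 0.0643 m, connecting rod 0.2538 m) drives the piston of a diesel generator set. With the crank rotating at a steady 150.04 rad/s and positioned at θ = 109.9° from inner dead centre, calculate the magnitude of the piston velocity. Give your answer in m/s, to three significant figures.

8.27

ω = 150 rad/s
For an in-line slider-crank, x = r cosθ + √(L² − r² sin²θ), so v = −rω sinθ·[1 + r cosθ/√(L² − r² sin²θ)].
With r = 0.0643 m, L = 0.2538 m, θ = 109.9°: √(L² − r² sin²θ) = 0.24649 m.
v = −0.0643·150·0.94029·[1 + 0.0643·-0.34038/0.24649] = -8.266 m/s.
|v| = 8.266 m/s.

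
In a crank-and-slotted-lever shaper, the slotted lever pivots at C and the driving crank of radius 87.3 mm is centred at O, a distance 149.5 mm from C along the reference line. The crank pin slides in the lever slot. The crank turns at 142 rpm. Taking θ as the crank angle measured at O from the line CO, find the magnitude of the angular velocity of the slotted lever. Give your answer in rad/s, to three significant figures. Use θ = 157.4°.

11.2

ω = 14.87 rad/s (from 142 rpm).
Crank pin A relative to C: A = (d + r cosθ, r sinθ); lever angle φ = atan2(r sinθ, d + r cosθ).
Differentiating tanφ: φ̇ = rω(d cosθ + r)/(d² + r² + 2dr cosθ).
d² + r² + 2dr cosθ = |CA|² = 0.00587326 m²;  d cosθ + r = -0.05072 m.
|ω_lever| = |0.0873·14.87·-0.05072| / 0.00587326 = 11.211 rad/s.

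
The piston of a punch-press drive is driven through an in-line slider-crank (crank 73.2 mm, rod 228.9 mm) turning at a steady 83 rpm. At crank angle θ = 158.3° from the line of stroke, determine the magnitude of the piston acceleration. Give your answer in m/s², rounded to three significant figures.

3.82

ω = 2π·83/60 = 8.692 rad/s
x(θ) = r cosθ + √(L² − r² sin²θ); with ω constant, a = ω²·d²x/dθ².
d²x/dθ² = −r cosθ − r²(cos2θ)/√u − r⁴ sin²2θ/(4u^{3/2}),  u = L² − r² sin²θ = 0.0516627 m².
Substituting r = 0.0732 m, L = 0.2289 m, θ = 158.3°: d²x/dθ² = +0.050596 m.
a = ω²·d²x/dθ² = (8.692)²·(+0.050596) = +3.8223 m/s²;  |a| = 3.8223 m/s².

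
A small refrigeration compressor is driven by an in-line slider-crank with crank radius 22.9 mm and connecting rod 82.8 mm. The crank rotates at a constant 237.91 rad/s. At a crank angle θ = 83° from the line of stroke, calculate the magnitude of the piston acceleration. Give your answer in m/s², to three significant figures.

203

ω = 237.9 rad/s
x(θ) = r cosθ + √(L² − r² sin²θ); with ω constant, a = ω²·d²x/dθ².
d²x/dθ² = −r cosθ − r²(cos2θ)/√u − r⁴ sin²2θ/(4u^{3/2}),  u = L² − r² sin²θ = 0.00633922 m².
Substituting r = 0.0229 m, L = 0.0828 m, θ = 83°: d²x/dθ² = +0.003592 m.
a = ω²·d²x/dθ² = (237.9)²·(+0.003592) = +203.31 m/s²;  |a| = 203.31 m/s².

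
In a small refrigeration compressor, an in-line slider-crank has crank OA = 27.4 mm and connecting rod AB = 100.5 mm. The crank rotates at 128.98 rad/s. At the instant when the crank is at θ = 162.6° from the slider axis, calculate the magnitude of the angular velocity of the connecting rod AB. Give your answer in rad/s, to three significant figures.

ω = 129 rad/s
The rod makes angle φ with the slider axis where L sinφ = r sinθ; differentiating, L cosφ·φ̇ = r ω cosθ.
L cosφ = √(L² − r² sin²θ) = 0.10017 m.
|ω_rod| = r ω |cosθ| / √(L² − r² sin²θ) = 0.0274·129·0.95424/0.10017 = 33.668 rad/s.

33.7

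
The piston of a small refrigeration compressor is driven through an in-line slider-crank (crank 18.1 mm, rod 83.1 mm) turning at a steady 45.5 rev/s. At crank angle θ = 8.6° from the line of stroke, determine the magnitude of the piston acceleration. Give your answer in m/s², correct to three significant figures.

1770

ω = 2π·45.5 = 285.9 rad/s
x(θ) = r cosθ + √(L² − r² sin²θ); with ω constant, a = ω²·d²x/dθ².
d²x/dθ² = −r cosθ − r²(cos2θ)/√u − r⁴ sin²2θ/(4u^{3/2}),  u = L² − r² sin²θ = 0.00689828 m².
Substituting r = 0.0181 m, L = 0.0831 m, θ = 8.6°: d²x/dθ² = -0.021669 m.
a = ω²·d²x/dθ² = (285.9)²·(-0.021669) = -1771 m/s²;  |a| = 1771 m/s².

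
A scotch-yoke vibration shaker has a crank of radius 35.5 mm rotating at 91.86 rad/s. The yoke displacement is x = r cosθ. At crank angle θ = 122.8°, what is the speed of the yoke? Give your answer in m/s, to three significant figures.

ω = 91.86 rad/s
x = r cosθ ⇒ ẋ = −rω sinθ.
|v| = rω|sinθ| = 0.0355·91.86·|sin 122.8°| = 2.7411 m/s.

2.74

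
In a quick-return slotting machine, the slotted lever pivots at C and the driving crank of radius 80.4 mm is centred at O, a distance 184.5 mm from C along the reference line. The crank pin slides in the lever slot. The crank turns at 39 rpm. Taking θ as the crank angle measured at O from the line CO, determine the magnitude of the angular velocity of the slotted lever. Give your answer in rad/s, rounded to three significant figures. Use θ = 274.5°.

ω = 4.084 rad/s (from 39 rpm).
Crank pin A relative to C: A = (d + r cosθ, r sinθ); lever angle φ = atan2(r sinθ, d + r cosθ).
Differentiating tanφ: φ̇ = rω(d cosθ + r)/(d² + r² + 2dr cosθ).
d² + r² + 2dr cosθ = |CA|² = 0.0428321 m²;  d cosθ + r = +0.094876 m.
|ω_lever| = |0.0804·4.084·+0.094876| / 0.0428321 = 0.72734 rad/s.

0.727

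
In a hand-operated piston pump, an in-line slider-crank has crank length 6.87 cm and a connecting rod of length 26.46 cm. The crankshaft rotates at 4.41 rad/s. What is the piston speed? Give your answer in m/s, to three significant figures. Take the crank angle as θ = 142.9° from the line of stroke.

0.144

ω = 4.41 rad/s
For an in-line slider-crank, x = r cosθ + √(L² − r² sin²θ), so v = −rω sinθ·[1 + r cosθ/√(L² − r² sin²θ)].
With r = 0.0687 m, L = 0.2646 m, θ = 142.9°: √(L² − r² sin²θ) = 0.26133 m.
v = −0.0687·4.41·0.60321·[1 + 0.0687·-0.79758/0.26133] = -0.14443 m/s.
|v| = 0.14443 m/s.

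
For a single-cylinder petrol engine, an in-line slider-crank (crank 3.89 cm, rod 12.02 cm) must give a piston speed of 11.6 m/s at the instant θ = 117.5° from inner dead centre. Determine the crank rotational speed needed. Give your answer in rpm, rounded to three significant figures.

For an in-line slider-crank, |v_piston| = rω|sinθ|·[1 + r cosθ/√(L² − r² sin²θ)].
With r = 0.0389 m, L = 0.1202 m, θ = 117.5°: the bracketed kinematic factor |dx/dθ| = 0.029122 m.
ω = v/|dx/dθ| = 11.6/0.029122 = 398.32 rad/s.
N = 60ω/(2π) = 3803.7 rpm.

3800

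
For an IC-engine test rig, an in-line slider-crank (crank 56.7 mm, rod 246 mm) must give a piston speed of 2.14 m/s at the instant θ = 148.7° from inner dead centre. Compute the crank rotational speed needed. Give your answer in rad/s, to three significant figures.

For an in-line slider-crank, |v_piston| = rω|sinθ|·[1 + r cosθ/√(L² − r² sin²θ)].
With r = 0.0567 m, L = 0.246 m, θ = 148.7°: the bracketed kinematic factor |dx/dθ| = 0.023613 m.
ω = v/|dx/dθ| = 2.14/0.023613 = 90.626 rad/s.

90.6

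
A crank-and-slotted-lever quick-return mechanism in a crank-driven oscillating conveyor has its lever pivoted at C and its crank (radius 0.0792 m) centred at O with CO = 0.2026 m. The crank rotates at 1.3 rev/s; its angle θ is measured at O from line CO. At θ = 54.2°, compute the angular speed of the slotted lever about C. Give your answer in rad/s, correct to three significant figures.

1.94

ω = 8.168 rad/s (from 1.3 rev/s).
Crank pin A relative to C: A = (d + r cosθ, r sinθ); lever angle φ = atan2(r sinθ, d + r cosθ).
Differentiating tanφ: φ̇ = rω(d cosθ + r)/(d² + r² + 2dr cosθ).
d² + r² + 2dr cosθ = |CA|² = 0.0660918 m²;  d cosθ + r = +0.19771 m.
|ω_lever| = |0.0792·8.168·+0.19771| / 0.0660918 = 1.9352 rad/s.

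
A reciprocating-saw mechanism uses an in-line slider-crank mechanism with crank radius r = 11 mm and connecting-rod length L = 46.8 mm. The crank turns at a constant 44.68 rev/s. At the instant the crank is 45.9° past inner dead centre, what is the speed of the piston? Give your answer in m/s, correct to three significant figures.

2.59

ω = 2π·44.7 = 280.7 rad/s
For an in-line slider-crank, x = r cosθ + √(L² − r² sin²θ), so v = −rω sinθ·[1 + r cosθ/√(L² − r² sin²θ)].
With r = 0.011 m, L = 0.0468 m, θ = 45.9°: √(L² − r² sin²θ) = 0.046129 m.
v = −0.011·280.7·0.71813·[1 + 0.011·0.69591/0.046129] = -2.5856 m/s.
|v| = 2.5856 m/s.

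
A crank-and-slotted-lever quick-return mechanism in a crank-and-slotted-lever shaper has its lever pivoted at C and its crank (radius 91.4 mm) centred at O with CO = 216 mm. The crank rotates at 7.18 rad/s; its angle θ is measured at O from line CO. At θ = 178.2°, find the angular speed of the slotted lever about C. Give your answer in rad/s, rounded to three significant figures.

5.26

ω = 7.18 rad/s
Crank pin A relative to C: A = (d + r cosθ, r sinθ); lever angle φ = atan2(r sinθ, d + r cosθ).
Differentiating tanφ: φ̇ = rω(d cosθ + r)/(d² + r² + 2dr cosθ).
d² + r² + 2dr cosθ = |CA|² = 0.0155446 m²;  d cosθ + r = -0.12449 m.
|ω_lever| = |0.0914·7.18·-0.12449| / 0.0155446 = 5.2558 rad/s.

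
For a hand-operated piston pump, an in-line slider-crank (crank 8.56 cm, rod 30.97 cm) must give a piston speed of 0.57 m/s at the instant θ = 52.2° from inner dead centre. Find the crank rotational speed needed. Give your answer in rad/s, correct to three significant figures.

For an in-line slider-crank, |v_piston| = rω|sinθ|·[1 + r cosθ/√(L² − r² sin²θ)].
With r = 0.0856 m, L = 0.3097 m, θ = 52.2°: the bracketed kinematic factor |dx/dθ| = 0.079379 m.
ω = v/|dx/dθ| = 0.57/0.079379 = 7.1808 rad/s.

7.18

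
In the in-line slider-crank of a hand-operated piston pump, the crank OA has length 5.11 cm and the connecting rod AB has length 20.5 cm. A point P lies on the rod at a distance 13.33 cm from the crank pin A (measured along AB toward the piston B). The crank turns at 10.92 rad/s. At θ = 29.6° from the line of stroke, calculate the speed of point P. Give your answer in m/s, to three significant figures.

ω = 10.92 rad/s.  Crank-pin speed |V_A| = rω = 0.55801 m/s, perpendicular to OA.
Rod angle: sinφ = −(r/L) sinθ ⇒ φ = -7.072°; ω_rod = −rω cosθ/√(L²−r²sin²θ) = -2.3849 rad/s.
V_P = V_A + ω_rod × AP, with AP = 0.1333 m along the rod.
Components: V_Px = −rω sinθ − a·ω_rod·sinφ = -0.31477 m/s;  V_Py = rω cosθ + a·ω_rod·cosφ = +0.1697 m/s.
|V_P| = √(V_Px² + V_Py²) = 0.3576 m/s.

0.358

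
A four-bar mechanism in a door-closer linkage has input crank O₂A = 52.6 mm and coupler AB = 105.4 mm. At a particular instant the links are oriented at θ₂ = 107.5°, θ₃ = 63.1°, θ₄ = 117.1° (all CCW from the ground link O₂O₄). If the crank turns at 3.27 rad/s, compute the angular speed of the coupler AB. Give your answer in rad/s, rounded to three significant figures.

0.336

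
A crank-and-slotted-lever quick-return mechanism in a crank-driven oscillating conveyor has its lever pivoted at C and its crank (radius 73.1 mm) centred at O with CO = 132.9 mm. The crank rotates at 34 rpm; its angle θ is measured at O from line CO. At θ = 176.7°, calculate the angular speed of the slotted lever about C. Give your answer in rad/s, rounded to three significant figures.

4.30

ω = 3.56 rad/s (from 34 rpm).
Crank pin A relative to C: A = (d + r cosθ, r sinθ); lever angle φ = atan2(r sinθ, d + r cosθ).
Differentiating tanφ: φ̇ = rω(d cosθ + r)/(d² + r² + 2dr cosθ).
d² + r² + 2dr cosθ = |CA|² = 0.00360826 m²;  d cosθ + r = -0.05958 m.
|ω_lever| = |0.0731·3.56·-0.05958| / 0.00360826 = 4.2976 rad/s.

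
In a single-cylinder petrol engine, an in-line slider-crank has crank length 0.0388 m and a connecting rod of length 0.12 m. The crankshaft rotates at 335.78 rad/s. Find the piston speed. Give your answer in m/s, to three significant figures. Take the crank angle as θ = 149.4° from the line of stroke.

4.76

ω = 335.8 rad/s
For an in-line slider-crank, x = r cosθ + √(L² − r² sin²θ), so v = −rω sinθ·[1 + r cosθ/√(L² − r² sin²θ)].
With r = 0.0388 m, L = 0.12 m, θ = 149.4°: √(L² − r² sin²θ) = 0.11836 m.
v = −0.0388·335.8·0.50904·[1 + 0.0388·-0.86074/0.11836] = -4.7607 m/s.
|v| = 4.7607 m/s.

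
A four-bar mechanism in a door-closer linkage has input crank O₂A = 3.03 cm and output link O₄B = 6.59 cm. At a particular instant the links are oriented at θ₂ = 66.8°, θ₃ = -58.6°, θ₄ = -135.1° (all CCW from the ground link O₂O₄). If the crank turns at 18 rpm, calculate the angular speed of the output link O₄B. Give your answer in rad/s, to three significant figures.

ω₂ = 1.885 rad/s (from 18 rpm).
Differentiating the loop-closure r₂e^{iθ₂}+r₃e^{iθ₃}=r₁+r₄e^{iθ₄} gives r₂ω₂e^{iθ₂}+r₃ω₃e^{iθ₃}=r₄ω₄e^{iθ₄}.
Eliminating the other unknown: ω₄ = r₂ω₂ sin(θ₂−θ₃) / [r₄ sin(θ₄−θ₃)].
Numerator sine = +0.81513; denominator sine = -0.97237.
Result = 0.0303·1.885·(+0.81513) / (0.0659·(-0.97237)) = -0.72653 rad/s; magnitude 0.72653 rad/s.

0.727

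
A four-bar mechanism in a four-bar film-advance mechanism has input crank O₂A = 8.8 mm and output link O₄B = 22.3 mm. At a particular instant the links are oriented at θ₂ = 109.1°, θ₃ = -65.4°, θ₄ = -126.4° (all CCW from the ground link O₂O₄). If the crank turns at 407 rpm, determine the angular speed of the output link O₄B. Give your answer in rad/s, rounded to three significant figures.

ω₂ = 42.62 rad/s (from 407 rpm).
Differentiating the loop-closure r₂e^{iθ₂}+r₃e^{iθ₃}=r₁+r₄e^{iθ₄} gives r₂ω₂e^{iθ₂}+r₃ω₃e^{iθ₃}=r₄ω₄e^{iθ₄}.
Eliminating the other unknown: ω₄ = r₂ω₂ sin(θ₂−θ₃) / [r₄ sin(θ₄−θ₃)].
Numerator sine = +0.09585; denominator sine = -0.87462.
Result = 0.0088·42.62·(+0.09585) / (0.0223·(-0.87462)) = -1.8431 rad/s; magnitude 1.8431 rad/s.

1.84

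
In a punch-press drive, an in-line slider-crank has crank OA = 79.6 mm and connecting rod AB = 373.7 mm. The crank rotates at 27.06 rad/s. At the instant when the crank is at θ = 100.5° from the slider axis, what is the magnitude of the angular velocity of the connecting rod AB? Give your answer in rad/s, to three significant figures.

1.07

ω = 27.06 rad/s
The rod makes angle φ with the slider axis where L sinφ = r sinθ; differentiating, L cosφ·φ̇ = r ω cosθ.
L cosφ = √(L² − r² sin²θ) = 0.36541 m.
|ω_rod| = r ω |cosθ| / √(L² − r² sin²θ) = 0.0796·27.06·0.18224/0.36541 = 1.0742 rad/s.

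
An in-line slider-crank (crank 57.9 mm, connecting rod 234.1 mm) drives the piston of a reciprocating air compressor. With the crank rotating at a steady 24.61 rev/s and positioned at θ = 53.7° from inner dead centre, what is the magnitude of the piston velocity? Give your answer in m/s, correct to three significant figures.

8.29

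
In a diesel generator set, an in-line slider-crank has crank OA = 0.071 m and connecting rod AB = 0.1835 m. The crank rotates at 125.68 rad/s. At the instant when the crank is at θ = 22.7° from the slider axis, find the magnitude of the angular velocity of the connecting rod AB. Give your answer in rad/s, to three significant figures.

45.4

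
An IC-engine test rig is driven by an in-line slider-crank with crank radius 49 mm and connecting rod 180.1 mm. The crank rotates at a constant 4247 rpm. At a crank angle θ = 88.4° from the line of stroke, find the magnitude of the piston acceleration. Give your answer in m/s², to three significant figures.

2470

ω = 2π·4247/60 = 444.7 rad/s
x(θ) = r cosθ + √(L² − r² sin²θ); with ω constant, a = ω²·d²x/dθ².
d²x/dθ² = −r cosθ − r²(cos2θ)/√u − r⁴ sin²2θ/(4u^{3/2}),  u = L² − r² sin²θ = 0.0300369 m².
Substituting r = 0.049 m, L = 0.1801 m, θ = 88.4°: d²x/dθ² = +0.012463 m.
a = ω²·d²x/dθ² = (444.7)²·(+0.012463) = +2465.2 m/s²;  |a| = 2465.2 m/s².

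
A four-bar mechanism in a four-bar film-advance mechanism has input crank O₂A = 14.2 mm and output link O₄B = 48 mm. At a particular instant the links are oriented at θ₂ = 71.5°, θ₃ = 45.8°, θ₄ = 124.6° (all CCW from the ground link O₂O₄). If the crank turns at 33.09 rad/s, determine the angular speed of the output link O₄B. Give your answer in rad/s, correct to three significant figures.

4.33

ω₂ = 33.09 rad/s
Differentiating the loop-closure r₂e^{iθ₂}+r₃e^{iθ₃}=r₁+r₄e^{iθ₄} gives r₂ω₂e^{iθ₂}+r₃ω₃e^{iθ₃}=r₄ω₄e^{iθ₄}.
Eliminating the other unknown: ω₄ = r₂ω₂ sin(θ₂−θ₃) / [r₄ sin(θ₄−θ₃)].
Numerator sine = +0.43366; denominator sine = +0.98096.
Result = 0.0142·33.09·(+0.43366) / (0.048·(+0.98096)) = +4.3276 rad/s; magnitude 4.3276 rad/s.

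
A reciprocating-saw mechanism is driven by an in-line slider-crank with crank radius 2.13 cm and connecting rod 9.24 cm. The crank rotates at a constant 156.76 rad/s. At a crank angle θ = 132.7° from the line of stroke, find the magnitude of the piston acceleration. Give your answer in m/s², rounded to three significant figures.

363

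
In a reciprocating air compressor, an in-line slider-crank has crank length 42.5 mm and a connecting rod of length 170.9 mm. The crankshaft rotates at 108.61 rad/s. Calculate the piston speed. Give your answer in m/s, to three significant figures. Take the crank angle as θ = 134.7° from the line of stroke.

2.70

ω = 108.6 rad/s
For an in-line slider-crank, x = r cosθ + √(L² − r² sin²θ), so v = −rω sinθ·[1 + r cosθ/√(L² − r² sin²θ)].
With r = 0.0425 m, L = 0.1709 m, θ = 134.7°: √(L² − r² sin²θ) = 0.16821 m.
v = −0.0425·108.6·0.71080·[1 + 0.0425·-0.70339/0.16821] = -2.6979 m/s.
|v| = 2.6979 m/s.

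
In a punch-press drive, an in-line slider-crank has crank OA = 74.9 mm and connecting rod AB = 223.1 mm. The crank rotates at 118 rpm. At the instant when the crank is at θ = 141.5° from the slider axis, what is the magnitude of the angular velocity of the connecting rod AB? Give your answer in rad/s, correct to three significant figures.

3.32

ω = 12.36 rad/s (converted from 118 rpm).
The rod makes angle φ with the slider axis where L sinφ = r sinθ; differentiating, L cosφ·φ̇ = r ω cosθ.
L cosφ = √(L² − r² sin²θ) = 0.21817 m.
|ω_rod| = r ω |cosθ| / √(L² − r² sin²θ) = 0.0749·12.36·0.78261/0.21817 = 3.32 rad/s.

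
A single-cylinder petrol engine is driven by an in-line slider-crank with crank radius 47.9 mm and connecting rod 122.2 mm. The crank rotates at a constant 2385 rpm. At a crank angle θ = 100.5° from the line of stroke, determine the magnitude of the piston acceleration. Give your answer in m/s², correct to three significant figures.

ω = 2π·2385/60 = 249.8 rad/s
x(θ) = r cosθ + √(L² − r² sin²θ); with ω constant, a = ω²·d²x/dθ².
d²x/dθ² = −r cosθ − r²(cos2θ)/√u − r⁴ sin²2θ/(4u^{3/2}),  u = L² − r² sin²θ = 0.0127146 m².
Substituting r = 0.0479 m, L = 0.1222 m, θ = 100.5°: d²x/dθ² = +0.027608 m.
a = ω²·d²x/dθ² = (249.8)²·(+0.027608) = +1722.1 m/s²;  |a| = 1722.1 m/s².

1720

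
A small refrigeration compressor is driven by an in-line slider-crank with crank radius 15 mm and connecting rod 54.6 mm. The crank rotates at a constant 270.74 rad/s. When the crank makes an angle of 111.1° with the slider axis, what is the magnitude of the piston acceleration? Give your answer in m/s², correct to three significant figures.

624

ω = 270.7 rad/s
x(θ) = r cosθ + √(L² − r² sin²θ); with ω constant, a = ω²·d²x/dθ².
d²x/dθ² = −r cosθ − r²(cos2θ)/√u − r⁴ sin²2θ/(4u^{3/2}),  u = L² − r² sin²θ = 0.00278532 m².
Substituting r = 0.015 m, L = 0.0546 m, θ = 111.1°: d²x/dθ² = +0.0085194 m.
a = ω²·d²x/dθ² = (270.7)²·(+0.0085194) = +624.47 m/s²;  |a| = 624.47 m/s².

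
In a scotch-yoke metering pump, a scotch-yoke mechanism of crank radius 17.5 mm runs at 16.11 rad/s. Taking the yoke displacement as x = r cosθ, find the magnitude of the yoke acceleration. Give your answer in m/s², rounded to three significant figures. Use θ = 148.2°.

ω = 16.11 rad/s
x = r cosθ ⇒ ẍ = −rω² cosθ (ω constant).
|a| = rω²|cosθ| = 0.0175·(16.11)²·|cos 148.2°| = 3.8601 m/s².

3.86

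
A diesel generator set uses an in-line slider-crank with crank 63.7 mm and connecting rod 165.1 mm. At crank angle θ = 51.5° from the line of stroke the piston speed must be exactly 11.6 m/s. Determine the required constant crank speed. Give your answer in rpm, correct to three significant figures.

1770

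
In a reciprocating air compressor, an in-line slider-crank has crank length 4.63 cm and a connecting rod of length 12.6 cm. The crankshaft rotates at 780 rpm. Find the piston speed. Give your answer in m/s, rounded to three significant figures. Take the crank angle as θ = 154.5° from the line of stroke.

ω = 2π·780/60 = 81.68 rad/s
For an in-line slider-crank, x = r cosθ + √(L² − r² sin²θ), so v = −rω sinθ·[1 + r cosθ/√(L² − r² sin²θ)].
With r = 0.0463 m, L = 0.126 m, θ = 154.5°: √(L² − r² sin²θ) = 0.12441 m.
v = −0.0463·81.68·0.43051·[1 + 0.0463·-0.90259/0.12441] = -1.0812 m/s.
|v| = 1.0812 m/s.

1.08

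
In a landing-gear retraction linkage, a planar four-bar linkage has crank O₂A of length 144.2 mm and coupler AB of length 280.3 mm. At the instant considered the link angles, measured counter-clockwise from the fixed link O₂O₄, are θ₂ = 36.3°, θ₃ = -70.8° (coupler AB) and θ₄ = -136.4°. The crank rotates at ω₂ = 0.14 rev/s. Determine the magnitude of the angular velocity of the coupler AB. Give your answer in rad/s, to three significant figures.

ω₂ = 0.8796 rad/s (from 0.14 rev/s).
Differentiating the loop-closure r₂e^{iθ₂}+r₃e^{iθ₃}=r₁+r₄e^{iθ₄} gives r₂ω₂e^{iθ₂}+r₃ω₃e^{iθ₃}=r₄ω₄e^{iθ₄}.
Eliminating the other unknown: ω₃ = r₂ω₂ sin(θ₄−θ₂) / [r₃ sin(θ₃−θ₄)].
Numerator sine = -0.12706; denominator sine = +0.91068.
Result = 0.1442·0.8796·(-0.12706) / (0.2803·(+0.91068)) = -0.06314 rad/s; magnitude 0.06314 rad/s.

0.0631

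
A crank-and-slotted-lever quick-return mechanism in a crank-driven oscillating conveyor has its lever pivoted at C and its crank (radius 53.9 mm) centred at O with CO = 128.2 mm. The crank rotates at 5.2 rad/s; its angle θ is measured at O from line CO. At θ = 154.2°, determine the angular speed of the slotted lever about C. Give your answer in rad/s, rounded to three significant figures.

ω = 5.2 rad/s
Crank pin A relative to C: A = (d + r cosθ, r sinθ); lever angle φ = atan2(r sinθ, d + r cosθ).
Differentiating tanφ: φ̇ = rω(d cosθ + r)/(d² + r² + 2dr cosθ).
d² + r² + 2dr cosθ = |CA|² = 0.00689808 m²;  d cosθ + r = -0.061521 m.
|ω_lever| = |0.0539·5.2·-0.061521| / 0.00689808 = 2.4997 rad/s.

2.50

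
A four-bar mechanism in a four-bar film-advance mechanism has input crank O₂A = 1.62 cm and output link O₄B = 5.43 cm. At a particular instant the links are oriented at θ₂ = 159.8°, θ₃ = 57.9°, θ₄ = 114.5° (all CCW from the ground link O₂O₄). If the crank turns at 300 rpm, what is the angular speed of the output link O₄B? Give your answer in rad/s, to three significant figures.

11.0

ω₂ = 31.42 rad/s (from 300 rpm).
Differentiating the loop-closure r₂e^{iθ₂}+r₃e^{iθ₃}=r₁+r₄e^{iθ₄} gives r₂ω₂e^{iθ₂}+r₃ω₃e^{iθ₃}=r₄ω₄e^{iθ₄}.
Eliminating the other unknown: ω₄ = r₂ω₂ sin(θ₂−θ₃) / [r₄ sin(θ₄−θ₃)].
Numerator sine = +0.97851; denominator sine = +0.83485.
Result = 0.0162·31.42·(+0.97851) / (0.0543·(+0.83485)) = +10.986 rad/s; magnitude 10.986 rad/s.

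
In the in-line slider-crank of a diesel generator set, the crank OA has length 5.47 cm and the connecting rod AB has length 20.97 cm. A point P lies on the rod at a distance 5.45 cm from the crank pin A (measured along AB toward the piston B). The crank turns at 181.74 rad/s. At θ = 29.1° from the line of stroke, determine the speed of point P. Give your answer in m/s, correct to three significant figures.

ω = 181.7 rad/s.  Crank-pin speed |V_A| = rω = 9.9412 m/s, perpendicular to OA.
Rod angle: sinφ = −(r/L) sinθ ⇒ φ = -7.288°; ω_rod = −rω cosθ/√(L²−r²sin²θ) = -41.76 rad/s.
V_P = V_A + ω_rod × AP, with AP = 0.0545 m along the rod.
Components: V_Px = −rω sinθ − a·ω_rod·sinφ = -5.1235 m/s;  V_Py = rω cosθ + a·ω_rod·cosφ = +6.4288 m/s.
|V_P| = √(V_Px² + V_Py²) = 8.2207 m/s.

8.22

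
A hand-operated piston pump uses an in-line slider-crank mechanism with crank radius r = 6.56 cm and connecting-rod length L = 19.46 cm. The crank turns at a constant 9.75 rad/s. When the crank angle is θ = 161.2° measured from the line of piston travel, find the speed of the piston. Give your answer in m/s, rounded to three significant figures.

0.140

ω = 9.75 rad/s
For an in-line slider-crank, x = r cosθ + √(L² − r² sin²θ), so v = −rω sinθ·[1 + r cosθ/√(L² − r² sin²θ)].
With r = 0.0656 m, L = 0.1946 m, θ = 161.2°: √(L² − r² sin²θ) = 0.19345 m.
v = −0.0656·9.75·0.32227·[1 + 0.0656·-0.94665/0.19345] = -0.13995 m/s.
|v| = 0.13995 m/s.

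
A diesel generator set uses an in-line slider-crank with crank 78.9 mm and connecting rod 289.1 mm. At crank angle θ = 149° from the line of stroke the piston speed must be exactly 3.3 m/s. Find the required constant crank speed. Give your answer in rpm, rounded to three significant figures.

For an in-line slider-crank, |v_piston| = rω|sinθ|·[1 + r cosθ/√(L² − r² sin²θ)].
With r = 0.0789 m, L = 0.2891 m, θ = 149°: the bracketed kinematic factor |dx/dθ| = 0.031035 m.
ω = v/|dx/dθ| = 3.3/0.031035 = 106.33 rad/s.
N = 60ω/(2π) = 1015.4 rpm.

1020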